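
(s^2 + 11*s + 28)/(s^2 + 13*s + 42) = (s + 4)/(s + 6)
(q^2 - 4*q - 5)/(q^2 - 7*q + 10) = (q + 1)/(q - 2)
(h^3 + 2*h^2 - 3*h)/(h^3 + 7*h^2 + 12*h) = (h - 1)/(h + 4)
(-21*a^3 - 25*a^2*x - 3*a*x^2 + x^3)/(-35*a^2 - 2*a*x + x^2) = (3*a^2 + 4*a*x + x^2)/(5*a + x)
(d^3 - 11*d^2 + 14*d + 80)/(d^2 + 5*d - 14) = (d^3 - 11*d^2 + 14*d + 80)/(d^2 + 5*d - 14)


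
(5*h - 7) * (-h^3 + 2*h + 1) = -5*h^4 + 7*h^3 + 10*h^2 - 9*h - 7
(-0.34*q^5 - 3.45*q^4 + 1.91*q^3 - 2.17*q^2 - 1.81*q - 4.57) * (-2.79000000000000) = 0.9486*q^5 + 9.6255*q^4 - 5.3289*q^3 + 6.0543*q^2 + 5.0499*q + 12.7503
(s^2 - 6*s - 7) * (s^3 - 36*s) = s^5 - 6*s^4 - 43*s^3 + 216*s^2 + 252*s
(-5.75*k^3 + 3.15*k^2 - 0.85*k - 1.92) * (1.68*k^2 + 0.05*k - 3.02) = -9.66*k^5 + 5.0045*k^4 + 16.0945*k^3 - 12.7811*k^2 + 2.471*k + 5.7984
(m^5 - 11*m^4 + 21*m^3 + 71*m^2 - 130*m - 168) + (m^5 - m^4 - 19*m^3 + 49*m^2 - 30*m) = 2*m^5 - 12*m^4 + 2*m^3 + 120*m^2 - 160*m - 168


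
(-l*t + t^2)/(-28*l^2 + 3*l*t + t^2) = t*(-l + t)/(-28*l^2 + 3*l*t + t^2)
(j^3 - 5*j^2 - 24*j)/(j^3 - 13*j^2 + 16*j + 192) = j/(j - 8)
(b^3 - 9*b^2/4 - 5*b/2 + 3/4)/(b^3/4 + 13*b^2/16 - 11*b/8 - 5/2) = 4*(4*b^3 - 9*b^2 - 10*b + 3)/(4*b^3 + 13*b^2 - 22*b - 40)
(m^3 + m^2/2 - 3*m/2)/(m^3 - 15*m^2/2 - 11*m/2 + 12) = m/(m - 8)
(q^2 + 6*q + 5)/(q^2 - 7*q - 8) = (q + 5)/(q - 8)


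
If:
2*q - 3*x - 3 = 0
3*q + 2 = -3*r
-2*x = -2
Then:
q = 3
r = -11/3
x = 1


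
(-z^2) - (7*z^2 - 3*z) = -8*z^2 + 3*z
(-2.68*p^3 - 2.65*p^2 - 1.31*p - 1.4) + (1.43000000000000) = -2.68*p^3 - 2.65*p^2 - 1.31*p + 0.03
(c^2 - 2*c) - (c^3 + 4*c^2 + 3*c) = -c^3 - 3*c^2 - 5*c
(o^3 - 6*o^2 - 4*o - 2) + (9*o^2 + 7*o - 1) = o^3 + 3*o^2 + 3*o - 3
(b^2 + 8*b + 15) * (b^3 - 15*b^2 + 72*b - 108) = b^5 - 7*b^4 - 33*b^3 + 243*b^2 + 216*b - 1620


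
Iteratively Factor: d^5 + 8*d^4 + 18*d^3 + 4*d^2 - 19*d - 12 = (d + 1)*(d^4 + 7*d^3 + 11*d^2 - 7*d - 12) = (d - 1)*(d + 1)*(d^3 + 8*d^2 + 19*d + 12) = (d - 1)*(d + 1)*(d + 4)*(d^2 + 4*d + 3) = (d - 1)*(d + 1)*(d + 3)*(d + 4)*(d + 1)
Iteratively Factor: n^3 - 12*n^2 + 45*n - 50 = (n - 2)*(n^2 - 10*n + 25) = (n - 5)*(n - 2)*(n - 5)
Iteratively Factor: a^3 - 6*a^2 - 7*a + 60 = (a - 5)*(a^2 - a - 12) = (a - 5)*(a + 3)*(a - 4)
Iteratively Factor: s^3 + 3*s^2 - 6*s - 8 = (s + 4)*(s^2 - s - 2) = (s + 1)*(s + 4)*(s - 2)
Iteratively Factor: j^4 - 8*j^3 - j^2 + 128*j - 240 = (j + 4)*(j^3 - 12*j^2 + 47*j - 60) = (j - 4)*(j + 4)*(j^2 - 8*j + 15) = (j - 4)*(j - 3)*(j + 4)*(j - 5)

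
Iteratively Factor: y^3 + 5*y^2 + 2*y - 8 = (y + 4)*(y^2 + y - 2) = (y - 1)*(y + 4)*(y + 2)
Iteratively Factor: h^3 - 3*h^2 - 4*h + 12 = (h + 2)*(h^2 - 5*h + 6) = (h - 3)*(h + 2)*(h - 2)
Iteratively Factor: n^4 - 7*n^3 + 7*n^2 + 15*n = (n)*(n^3 - 7*n^2 + 7*n + 15) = n*(n + 1)*(n^2 - 8*n + 15) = n*(n - 5)*(n + 1)*(n - 3)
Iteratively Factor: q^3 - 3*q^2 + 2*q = (q - 2)*(q^2 - q) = q*(q - 2)*(q - 1)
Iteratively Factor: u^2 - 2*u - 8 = (u - 4)*(u + 2)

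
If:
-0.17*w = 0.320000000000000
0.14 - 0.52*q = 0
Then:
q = 0.27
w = -1.88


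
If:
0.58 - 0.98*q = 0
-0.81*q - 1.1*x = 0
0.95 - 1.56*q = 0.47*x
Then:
No Solution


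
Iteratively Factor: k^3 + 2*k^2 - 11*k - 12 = (k + 4)*(k^2 - 2*k - 3) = (k + 1)*(k + 4)*(k - 3)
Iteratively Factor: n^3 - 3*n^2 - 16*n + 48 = (n - 4)*(n^2 + n - 12) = (n - 4)*(n + 4)*(n - 3)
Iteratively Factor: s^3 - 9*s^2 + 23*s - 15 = (s - 5)*(s^2 - 4*s + 3) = (s - 5)*(s - 1)*(s - 3)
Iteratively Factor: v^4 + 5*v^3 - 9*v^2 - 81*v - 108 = (v + 3)*(v^3 + 2*v^2 - 15*v - 36) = (v + 3)^2*(v^2 - v - 12) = (v + 3)^3*(v - 4)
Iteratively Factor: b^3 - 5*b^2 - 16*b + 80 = (b - 4)*(b^2 - b - 20) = (b - 4)*(b + 4)*(b - 5)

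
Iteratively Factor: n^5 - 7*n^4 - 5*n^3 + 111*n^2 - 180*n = (n + 4)*(n^4 - 11*n^3 + 39*n^2 - 45*n) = (n - 3)*(n + 4)*(n^3 - 8*n^2 + 15*n) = (n - 3)^2*(n + 4)*(n^2 - 5*n) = (n - 5)*(n - 3)^2*(n + 4)*(n)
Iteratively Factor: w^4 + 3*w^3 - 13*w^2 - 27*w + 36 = (w - 1)*(w^3 + 4*w^2 - 9*w - 36) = (w - 1)*(w + 3)*(w^2 + w - 12) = (w - 1)*(w + 3)*(w + 4)*(w - 3)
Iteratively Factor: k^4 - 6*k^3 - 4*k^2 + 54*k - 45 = (k - 1)*(k^3 - 5*k^2 - 9*k + 45) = (k - 5)*(k - 1)*(k^2 - 9) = (k - 5)*(k - 3)*(k - 1)*(k + 3)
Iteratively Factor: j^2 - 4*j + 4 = (j - 2)*(j - 2)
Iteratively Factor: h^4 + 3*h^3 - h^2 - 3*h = (h)*(h^3 + 3*h^2 - h - 3) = h*(h + 3)*(h^2 - 1) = h*(h - 1)*(h + 3)*(h + 1)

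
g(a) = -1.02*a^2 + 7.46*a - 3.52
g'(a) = 7.46 - 2.04*a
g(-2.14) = -24.16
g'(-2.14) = 11.83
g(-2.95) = -34.40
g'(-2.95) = 13.48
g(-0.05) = -3.90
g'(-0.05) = 7.56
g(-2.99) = -34.94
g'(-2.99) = 13.56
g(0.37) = -0.90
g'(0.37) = 6.71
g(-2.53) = -28.92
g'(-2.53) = 12.62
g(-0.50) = -7.50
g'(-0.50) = 8.48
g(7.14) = -2.25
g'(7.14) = -7.11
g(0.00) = -3.52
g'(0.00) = 7.46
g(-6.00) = -85.00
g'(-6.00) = 19.70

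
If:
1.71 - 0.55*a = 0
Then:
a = 3.11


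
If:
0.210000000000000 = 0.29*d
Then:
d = 0.72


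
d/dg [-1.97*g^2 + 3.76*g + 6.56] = 3.76 - 3.94*g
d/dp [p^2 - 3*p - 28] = 2*p - 3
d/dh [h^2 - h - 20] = 2*h - 1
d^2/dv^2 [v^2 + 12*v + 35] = 2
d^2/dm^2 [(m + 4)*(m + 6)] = 2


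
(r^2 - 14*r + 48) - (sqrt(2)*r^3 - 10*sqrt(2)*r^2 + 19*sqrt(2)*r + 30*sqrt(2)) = -sqrt(2)*r^3 + r^2 + 10*sqrt(2)*r^2 - 19*sqrt(2)*r - 14*r - 30*sqrt(2) + 48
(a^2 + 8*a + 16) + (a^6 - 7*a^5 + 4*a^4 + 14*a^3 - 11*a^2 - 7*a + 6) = a^6 - 7*a^5 + 4*a^4 + 14*a^3 - 10*a^2 + a + 22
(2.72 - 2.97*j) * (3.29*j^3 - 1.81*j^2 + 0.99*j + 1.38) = -9.7713*j^4 + 14.3245*j^3 - 7.8635*j^2 - 1.4058*j + 3.7536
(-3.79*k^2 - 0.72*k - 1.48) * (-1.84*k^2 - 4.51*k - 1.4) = 6.9736*k^4 + 18.4177*k^3 + 11.2764*k^2 + 7.6828*k + 2.072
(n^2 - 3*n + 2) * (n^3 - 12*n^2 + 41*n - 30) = n^5 - 15*n^4 + 79*n^3 - 177*n^2 + 172*n - 60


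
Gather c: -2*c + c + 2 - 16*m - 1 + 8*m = -c - 8*m + 1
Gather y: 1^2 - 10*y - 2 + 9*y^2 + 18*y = 9*y^2 + 8*y - 1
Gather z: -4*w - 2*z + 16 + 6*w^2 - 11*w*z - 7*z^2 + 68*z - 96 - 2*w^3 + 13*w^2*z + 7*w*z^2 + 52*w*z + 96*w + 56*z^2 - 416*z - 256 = -2*w^3 + 6*w^2 + 92*w + z^2*(7*w + 49) + z*(13*w^2 + 41*w - 350) - 336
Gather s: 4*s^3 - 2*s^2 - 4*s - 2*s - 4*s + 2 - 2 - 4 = 4*s^3 - 2*s^2 - 10*s - 4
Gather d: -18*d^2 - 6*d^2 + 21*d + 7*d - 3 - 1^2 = -24*d^2 + 28*d - 4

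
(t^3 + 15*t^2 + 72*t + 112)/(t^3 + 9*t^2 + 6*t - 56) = (t + 4)/(t - 2)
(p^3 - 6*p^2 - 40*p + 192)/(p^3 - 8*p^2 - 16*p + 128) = (p + 6)/(p + 4)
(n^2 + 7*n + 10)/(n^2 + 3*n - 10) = (n + 2)/(n - 2)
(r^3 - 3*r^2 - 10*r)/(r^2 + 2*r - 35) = r*(r + 2)/(r + 7)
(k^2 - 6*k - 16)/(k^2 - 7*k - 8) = (k + 2)/(k + 1)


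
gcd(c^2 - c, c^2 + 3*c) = c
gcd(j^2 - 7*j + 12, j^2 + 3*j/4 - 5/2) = 1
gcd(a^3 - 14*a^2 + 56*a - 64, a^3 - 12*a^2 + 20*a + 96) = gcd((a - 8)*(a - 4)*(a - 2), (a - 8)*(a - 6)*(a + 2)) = a - 8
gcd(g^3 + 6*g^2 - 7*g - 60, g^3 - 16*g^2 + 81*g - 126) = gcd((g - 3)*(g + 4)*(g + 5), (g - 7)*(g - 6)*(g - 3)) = g - 3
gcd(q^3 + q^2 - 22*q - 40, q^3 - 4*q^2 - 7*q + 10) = q^2 - 3*q - 10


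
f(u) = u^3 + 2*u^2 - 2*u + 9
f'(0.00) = -2.00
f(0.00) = 9.00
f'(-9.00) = 205.00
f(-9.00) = -540.00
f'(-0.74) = -3.32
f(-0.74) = 11.17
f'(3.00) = 37.00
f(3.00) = 48.00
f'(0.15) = -1.33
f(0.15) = 8.75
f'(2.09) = 19.46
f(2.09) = 22.69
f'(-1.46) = -1.45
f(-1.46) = 13.07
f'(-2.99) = 12.86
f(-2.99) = 6.13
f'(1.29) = 8.15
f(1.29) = 11.89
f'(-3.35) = 18.27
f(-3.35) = 0.55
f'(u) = 3*u^2 + 4*u - 2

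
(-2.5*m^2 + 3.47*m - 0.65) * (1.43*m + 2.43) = -3.575*m^3 - 1.1129*m^2 + 7.5026*m - 1.5795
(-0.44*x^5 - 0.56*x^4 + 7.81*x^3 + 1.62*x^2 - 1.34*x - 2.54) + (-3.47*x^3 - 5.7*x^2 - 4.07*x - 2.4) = -0.44*x^5 - 0.56*x^4 + 4.34*x^3 - 4.08*x^2 - 5.41*x - 4.94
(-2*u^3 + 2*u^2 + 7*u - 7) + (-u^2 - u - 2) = -2*u^3 + u^2 + 6*u - 9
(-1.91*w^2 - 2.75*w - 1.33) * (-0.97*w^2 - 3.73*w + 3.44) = 1.8527*w^4 + 9.7918*w^3 + 4.9772*w^2 - 4.4991*w - 4.5752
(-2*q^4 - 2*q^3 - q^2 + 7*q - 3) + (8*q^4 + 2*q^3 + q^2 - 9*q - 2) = 6*q^4 - 2*q - 5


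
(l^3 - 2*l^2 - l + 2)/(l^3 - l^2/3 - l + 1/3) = 3*(l - 2)/(3*l - 1)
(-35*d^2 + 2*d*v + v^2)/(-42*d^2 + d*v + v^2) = (-5*d + v)/(-6*d + v)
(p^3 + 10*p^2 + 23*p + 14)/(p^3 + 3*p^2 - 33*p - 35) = (p + 2)/(p - 5)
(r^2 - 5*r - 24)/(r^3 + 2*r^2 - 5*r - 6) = (r - 8)/(r^2 - r - 2)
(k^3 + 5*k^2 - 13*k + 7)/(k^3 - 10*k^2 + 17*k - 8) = (k + 7)/(k - 8)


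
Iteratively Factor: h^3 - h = (h - 1)*(h^2 + h) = h*(h - 1)*(h + 1)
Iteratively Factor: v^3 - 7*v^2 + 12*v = (v - 3)*(v^2 - 4*v) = (v - 4)*(v - 3)*(v)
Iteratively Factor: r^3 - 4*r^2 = (r)*(r^2 - 4*r) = r^2*(r - 4)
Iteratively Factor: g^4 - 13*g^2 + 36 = (g + 2)*(g^3 - 2*g^2 - 9*g + 18) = (g - 3)*(g + 2)*(g^2 + g - 6) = (g - 3)*(g + 2)*(g + 3)*(g - 2)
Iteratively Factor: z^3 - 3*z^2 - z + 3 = (z - 1)*(z^2 - 2*z - 3) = (z - 3)*(z - 1)*(z + 1)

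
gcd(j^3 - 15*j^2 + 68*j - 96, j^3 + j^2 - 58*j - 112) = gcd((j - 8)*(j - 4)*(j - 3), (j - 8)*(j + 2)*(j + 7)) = j - 8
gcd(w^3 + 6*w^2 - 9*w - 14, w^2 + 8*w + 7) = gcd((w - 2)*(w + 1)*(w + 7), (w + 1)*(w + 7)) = w^2 + 8*w + 7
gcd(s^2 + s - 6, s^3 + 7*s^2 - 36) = s^2 + s - 6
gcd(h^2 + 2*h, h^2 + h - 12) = 1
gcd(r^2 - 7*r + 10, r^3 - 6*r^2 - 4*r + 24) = r - 2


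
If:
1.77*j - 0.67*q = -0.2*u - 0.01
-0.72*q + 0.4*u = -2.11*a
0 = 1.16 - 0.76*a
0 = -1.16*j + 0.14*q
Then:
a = 1.53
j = -2.00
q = -16.60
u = -37.94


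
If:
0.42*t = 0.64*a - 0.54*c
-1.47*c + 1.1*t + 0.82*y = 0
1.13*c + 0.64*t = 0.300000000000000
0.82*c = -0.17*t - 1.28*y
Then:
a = 0.27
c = 0.12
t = 0.25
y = -0.11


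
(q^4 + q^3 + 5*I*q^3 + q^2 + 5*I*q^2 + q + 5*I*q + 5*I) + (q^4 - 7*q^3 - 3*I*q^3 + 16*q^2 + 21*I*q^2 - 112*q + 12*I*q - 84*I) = 2*q^4 - 6*q^3 + 2*I*q^3 + 17*q^2 + 26*I*q^2 - 111*q + 17*I*q - 79*I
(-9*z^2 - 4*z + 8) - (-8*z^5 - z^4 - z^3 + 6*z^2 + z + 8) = 8*z^5 + z^4 + z^3 - 15*z^2 - 5*z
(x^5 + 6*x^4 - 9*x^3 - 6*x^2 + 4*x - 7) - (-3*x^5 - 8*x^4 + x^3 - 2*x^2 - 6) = 4*x^5 + 14*x^4 - 10*x^3 - 4*x^2 + 4*x - 1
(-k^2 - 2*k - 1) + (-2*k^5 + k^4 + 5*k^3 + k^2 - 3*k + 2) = -2*k^5 + k^4 + 5*k^3 - 5*k + 1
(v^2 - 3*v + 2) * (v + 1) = v^3 - 2*v^2 - v + 2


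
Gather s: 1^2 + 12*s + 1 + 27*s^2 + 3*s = 27*s^2 + 15*s + 2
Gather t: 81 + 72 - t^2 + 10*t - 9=-t^2 + 10*t + 144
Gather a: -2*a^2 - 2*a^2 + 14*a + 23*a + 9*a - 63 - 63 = -4*a^2 + 46*a - 126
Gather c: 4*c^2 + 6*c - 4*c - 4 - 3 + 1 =4*c^2 + 2*c - 6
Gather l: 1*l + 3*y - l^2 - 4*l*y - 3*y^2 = -l^2 + l*(1 - 4*y) - 3*y^2 + 3*y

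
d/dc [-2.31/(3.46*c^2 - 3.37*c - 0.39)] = (15.9852*c - 7.7847)/(-3.46*c^2 + 3.37*c + 0.39)^2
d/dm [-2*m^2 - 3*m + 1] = -4*m - 3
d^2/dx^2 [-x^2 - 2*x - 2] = -2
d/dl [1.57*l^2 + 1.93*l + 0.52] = 3.14*l + 1.93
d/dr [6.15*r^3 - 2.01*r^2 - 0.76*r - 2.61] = 18.45*r^2 - 4.02*r - 0.76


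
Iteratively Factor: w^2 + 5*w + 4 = (w + 4)*(w + 1)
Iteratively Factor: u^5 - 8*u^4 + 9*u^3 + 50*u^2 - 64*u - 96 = (u - 3)*(u^4 - 5*u^3 - 6*u^2 + 32*u + 32) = (u - 3)*(u + 2)*(u^3 - 7*u^2 + 8*u + 16) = (u - 4)*(u - 3)*(u + 2)*(u^2 - 3*u - 4) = (u - 4)^2*(u - 3)*(u + 2)*(u + 1)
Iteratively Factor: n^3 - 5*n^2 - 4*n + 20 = (n - 2)*(n^2 - 3*n - 10) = (n - 2)*(n + 2)*(n - 5)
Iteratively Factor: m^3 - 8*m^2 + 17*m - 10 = (m - 2)*(m^2 - 6*m + 5) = (m - 2)*(m - 1)*(m - 5)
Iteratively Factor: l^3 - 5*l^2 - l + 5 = (l - 5)*(l^2 - 1) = (l - 5)*(l + 1)*(l - 1)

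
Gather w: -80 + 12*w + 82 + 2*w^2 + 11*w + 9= 2*w^2 + 23*w + 11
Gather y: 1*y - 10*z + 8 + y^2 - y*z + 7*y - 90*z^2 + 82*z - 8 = y^2 + y*(8 - z) - 90*z^2 + 72*z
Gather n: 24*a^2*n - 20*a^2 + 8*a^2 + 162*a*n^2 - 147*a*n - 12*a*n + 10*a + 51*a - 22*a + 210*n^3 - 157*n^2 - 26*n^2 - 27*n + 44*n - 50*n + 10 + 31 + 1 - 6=-12*a^2 + 39*a + 210*n^3 + n^2*(162*a - 183) + n*(24*a^2 - 159*a - 33) + 36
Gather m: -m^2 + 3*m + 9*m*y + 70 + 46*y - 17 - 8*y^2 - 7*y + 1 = -m^2 + m*(9*y + 3) - 8*y^2 + 39*y + 54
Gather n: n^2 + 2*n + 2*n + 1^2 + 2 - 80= n^2 + 4*n - 77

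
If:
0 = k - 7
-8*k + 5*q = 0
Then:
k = 7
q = 56/5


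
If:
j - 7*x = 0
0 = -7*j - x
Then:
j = 0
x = 0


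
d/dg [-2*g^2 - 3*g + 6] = -4*g - 3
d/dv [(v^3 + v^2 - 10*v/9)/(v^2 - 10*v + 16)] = (9*v^4 - 180*v^3 + 352*v^2 + 288*v - 160)/(9*(v^4 - 20*v^3 + 132*v^2 - 320*v + 256))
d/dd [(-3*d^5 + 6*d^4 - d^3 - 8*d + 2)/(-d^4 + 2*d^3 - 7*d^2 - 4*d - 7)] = (3*d^8 - 12*d^7 + 74*d^6 - 36*d^5 + 16*d^4 - 120*d^3 - 47*d^2 + 28*d + 64)/(d^8 - 4*d^7 + 18*d^6 - 20*d^5 + 47*d^4 + 28*d^3 + 114*d^2 + 56*d + 49)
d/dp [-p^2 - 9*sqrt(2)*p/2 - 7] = -2*p - 9*sqrt(2)/2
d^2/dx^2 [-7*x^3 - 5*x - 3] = -42*x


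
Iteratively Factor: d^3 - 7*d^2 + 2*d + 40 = (d - 5)*(d^2 - 2*d - 8) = (d - 5)*(d + 2)*(d - 4)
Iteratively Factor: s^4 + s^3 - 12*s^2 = (s)*(s^3 + s^2 - 12*s) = s^2*(s^2 + s - 12) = s^2*(s + 4)*(s - 3)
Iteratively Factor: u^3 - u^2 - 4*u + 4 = (u - 2)*(u^2 + u - 2) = (u - 2)*(u + 2)*(u - 1)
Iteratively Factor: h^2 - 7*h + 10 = (h - 2)*(h - 5)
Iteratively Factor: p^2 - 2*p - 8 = (p + 2)*(p - 4)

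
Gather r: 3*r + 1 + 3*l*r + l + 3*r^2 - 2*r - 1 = l + 3*r^2 + r*(3*l + 1)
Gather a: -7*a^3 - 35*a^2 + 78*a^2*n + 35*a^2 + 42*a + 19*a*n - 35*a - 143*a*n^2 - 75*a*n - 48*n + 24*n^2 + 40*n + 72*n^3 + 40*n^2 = -7*a^3 + 78*a^2*n + a*(-143*n^2 - 56*n + 7) + 72*n^3 + 64*n^2 - 8*n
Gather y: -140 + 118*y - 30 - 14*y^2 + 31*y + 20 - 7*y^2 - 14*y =-21*y^2 + 135*y - 150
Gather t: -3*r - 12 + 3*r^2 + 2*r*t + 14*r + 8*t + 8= 3*r^2 + 11*r + t*(2*r + 8) - 4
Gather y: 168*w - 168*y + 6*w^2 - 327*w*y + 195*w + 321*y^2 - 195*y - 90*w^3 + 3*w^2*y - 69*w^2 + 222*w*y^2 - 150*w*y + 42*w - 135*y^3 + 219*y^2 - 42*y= -90*w^3 - 63*w^2 + 405*w - 135*y^3 + y^2*(222*w + 540) + y*(3*w^2 - 477*w - 405)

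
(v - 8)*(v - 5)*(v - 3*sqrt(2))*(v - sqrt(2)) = v^4 - 13*v^3 - 4*sqrt(2)*v^3 + 46*v^2 + 52*sqrt(2)*v^2 - 160*sqrt(2)*v - 78*v + 240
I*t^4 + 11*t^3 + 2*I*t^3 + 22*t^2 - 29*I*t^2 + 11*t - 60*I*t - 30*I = (t + 1)*(t - 6*I)*(t - 5*I)*(I*t + I)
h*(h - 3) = h^2 - 3*h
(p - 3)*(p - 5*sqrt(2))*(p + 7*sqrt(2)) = p^3 - 3*p^2 + 2*sqrt(2)*p^2 - 70*p - 6*sqrt(2)*p + 210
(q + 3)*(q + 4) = q^2 + 7*q + 12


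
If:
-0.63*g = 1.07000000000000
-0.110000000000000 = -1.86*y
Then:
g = -1.70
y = 0.06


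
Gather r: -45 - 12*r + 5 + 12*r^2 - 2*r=12*r^2 - 14*r - 40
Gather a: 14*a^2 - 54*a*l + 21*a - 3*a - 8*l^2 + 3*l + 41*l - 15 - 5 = 14*a^2 + a*(18 - 54*l) - 8*l^2 + 44*l - 20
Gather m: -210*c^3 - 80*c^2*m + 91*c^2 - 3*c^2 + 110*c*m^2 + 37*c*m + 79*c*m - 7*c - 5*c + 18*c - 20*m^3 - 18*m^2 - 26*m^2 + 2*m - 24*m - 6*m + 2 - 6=-210*c^3 + 88*c^2 + 6*c - 20*m^3 + m^2*(110*c - 44) + m*(-80*c^2 + 116*c - 28) - 4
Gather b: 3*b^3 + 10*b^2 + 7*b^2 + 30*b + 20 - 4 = 3*b^3 + 17*b^2 + 30*b + 16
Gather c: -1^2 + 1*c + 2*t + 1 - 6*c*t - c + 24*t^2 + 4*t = -6*c*t + 24*t^2 + 6*t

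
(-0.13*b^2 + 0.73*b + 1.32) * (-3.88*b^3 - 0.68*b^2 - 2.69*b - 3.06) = 0.5044*b^5 - 2.744*b^4 - 5.2683*b^3 - 2.4635*b^2 - 5.7846*b - 4.0392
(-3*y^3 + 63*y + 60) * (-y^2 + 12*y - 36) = 3*y^5 - 36*y^4 + 45*y^3 + 696*y^2 - 1548*y - 2160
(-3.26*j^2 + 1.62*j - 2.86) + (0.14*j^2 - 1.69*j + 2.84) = -3.12*j^2 - 0.0699999999999998*j - 0.02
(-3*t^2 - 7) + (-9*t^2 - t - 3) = -12*t^2 - t - 10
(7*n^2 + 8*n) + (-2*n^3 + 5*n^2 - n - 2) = -2*n^3 + 12*n^2 + 7*n - 2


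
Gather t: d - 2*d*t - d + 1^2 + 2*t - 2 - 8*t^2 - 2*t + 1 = -2*d*t - 8*t^2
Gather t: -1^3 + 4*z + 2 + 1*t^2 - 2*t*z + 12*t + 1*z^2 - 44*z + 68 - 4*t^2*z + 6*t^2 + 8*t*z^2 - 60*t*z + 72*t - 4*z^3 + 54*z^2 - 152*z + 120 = t^2*(7 - 4*z) + t*(8*z^2 - 62*z + 84) - 4*z^3 + 55*z^2 - 192*z + 189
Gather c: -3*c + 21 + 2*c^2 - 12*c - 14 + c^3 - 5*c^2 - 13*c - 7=c^3 - 3*c^2 - 28*c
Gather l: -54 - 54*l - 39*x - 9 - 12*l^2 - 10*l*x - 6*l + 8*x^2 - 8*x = -12*l^2 + l*(-10*x - 60) + 8*x^2 - 47*x - 63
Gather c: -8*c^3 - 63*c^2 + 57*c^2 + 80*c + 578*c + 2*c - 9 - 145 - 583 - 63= -8*c^3 - 6*c^2 + 660*c - 800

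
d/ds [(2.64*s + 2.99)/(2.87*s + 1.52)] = (-13.111595*s - 6.94412)/(2.87*s + 1.52)^3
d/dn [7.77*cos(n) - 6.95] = -7.77*sin(n)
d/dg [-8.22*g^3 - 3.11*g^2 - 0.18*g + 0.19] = -24.66*g^2 - 6.22*g - 0.18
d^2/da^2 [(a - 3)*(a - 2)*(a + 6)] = 6*a + 2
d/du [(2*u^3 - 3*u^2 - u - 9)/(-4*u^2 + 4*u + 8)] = (-2*u^4 + 4*u^3 + 8*u^2 - 30*u + 7)/(4*(u^4 - 2*u^3 - 3*u^2 + 4*u + 4))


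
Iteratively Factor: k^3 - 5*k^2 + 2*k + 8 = (k + 1)*(k^2 - 6*k + 8) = (k - 2)*(k + 1)*(k - 4)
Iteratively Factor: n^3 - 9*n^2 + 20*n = (n)*(n^2 - 9*n + 20) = n*(n - 5)*(n - 4)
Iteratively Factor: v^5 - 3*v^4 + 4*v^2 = (v + 1)*(v^4 - 4*v^3 + 4*v^2) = (v - 2)*(v + 1)*(v^3 - 2*v^2) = v*(v - 2)*(v + 1)*(v^2 - 2*v) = v*(v - 2)^2*(v + 1)*(v)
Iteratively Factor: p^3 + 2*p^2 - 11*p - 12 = (p + 1)*(p^2 + p - 12) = (p + 1)*(p + 4)*(p - 3)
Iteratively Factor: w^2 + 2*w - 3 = (w - 1)*(w + 3)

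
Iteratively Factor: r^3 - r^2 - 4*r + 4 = (r - 2)*(r^2 + r - 2) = (r - 2)*(r - 1)*(r + 2)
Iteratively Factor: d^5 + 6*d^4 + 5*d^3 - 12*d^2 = (d)*(d^4 + 6*d^3 + 5*d^2 - 12*d) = d^2*(d^3 + 6*d^2 + 5*d - 12) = d^2*(d + 3)*(d^2 + 3*d - 4) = d^2*(d + 3)*(d + 4)*(d - 1)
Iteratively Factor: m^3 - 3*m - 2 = (m + 1)*(m^2 - m - 2) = (m + 1)^2*(m - 2)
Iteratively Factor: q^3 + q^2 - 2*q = (q)*(q^2 + q - 2) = q*(q - 1)*(q + 2)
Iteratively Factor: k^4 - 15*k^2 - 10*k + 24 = (k - 1)*(k^3 + k^2 - 14*k - 24) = (k - 4)*(k - 1)*(k^2 + 5*k + 6) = (k - 4)*(k - 1)*(k + 3)*(k + 2)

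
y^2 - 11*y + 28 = (y - 7)*(y - 4)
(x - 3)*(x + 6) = x^2 + 3*x - 18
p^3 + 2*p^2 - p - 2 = (p - 1)*(p + 1)*(p + 2)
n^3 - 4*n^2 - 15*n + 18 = (n - 6)*(n - 1)*(n + 3)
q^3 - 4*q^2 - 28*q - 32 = (q - 8)*(q + 2)^2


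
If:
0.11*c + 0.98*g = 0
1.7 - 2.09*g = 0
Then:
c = -7.25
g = 0.81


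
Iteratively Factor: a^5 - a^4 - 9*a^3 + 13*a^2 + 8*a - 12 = (a + 3)*(a^4 - 4*a^3 + 3*a^2 + 4*a - 4) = (a - 2)*(a + 3)*(a^3 - 2*a^2 - a + 2) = (a - 2)^2*(a + 3)*(a^2 - 1) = (a - 2)^2*(a - 1)*(a + 3)*(a + 1)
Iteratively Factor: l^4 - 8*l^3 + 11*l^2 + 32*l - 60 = (l - 2)*(l^3 - 6*l^2 - l + 30) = (l - 5)*(l - 2)*(l^2 - l - 6) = (l - 5)*(l - 2)*(l + 2)*(l - 3)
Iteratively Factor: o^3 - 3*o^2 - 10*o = (o - 5)*(o^2 + 2*o) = o*(o - 5)*(o + 2)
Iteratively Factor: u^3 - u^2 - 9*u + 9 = (u - 3)*(u^2 + 2*u - 3) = (u - 3)*(u + 3)*(u - 1)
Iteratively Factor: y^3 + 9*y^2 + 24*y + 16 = (y + 4)*(y^2 + 5*y + 4) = (y + 4)^2*(y + 1)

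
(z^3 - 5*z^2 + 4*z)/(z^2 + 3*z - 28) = z*(z - 1)/(z + 7)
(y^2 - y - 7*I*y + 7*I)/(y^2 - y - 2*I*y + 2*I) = (y - 7*I)/(y - 2*I)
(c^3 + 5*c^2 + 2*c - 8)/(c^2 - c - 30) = (-c^3 - 5*c^2 - 2*c + 8)/(-c^2 + c + 30)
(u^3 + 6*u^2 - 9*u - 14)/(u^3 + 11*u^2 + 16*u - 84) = (u + 1)/(u + 6)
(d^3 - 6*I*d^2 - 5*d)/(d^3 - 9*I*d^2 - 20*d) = (d - I)/(d - 4*I)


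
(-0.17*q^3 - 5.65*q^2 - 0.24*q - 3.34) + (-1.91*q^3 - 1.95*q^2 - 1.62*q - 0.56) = -2.08*q^3 - 7.6*q^2 - 1.86*q - 3.9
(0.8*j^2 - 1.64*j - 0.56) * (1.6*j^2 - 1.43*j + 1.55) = 1.28*j^4 - 3.768*j^3 + 2.6892*j^2 - 1.7412*j - 0.868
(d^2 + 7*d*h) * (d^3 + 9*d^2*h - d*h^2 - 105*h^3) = d^5 + 16*d^4*h + 62*d^3*h^2 - 112*d^2*h^3 - 735*d*h^4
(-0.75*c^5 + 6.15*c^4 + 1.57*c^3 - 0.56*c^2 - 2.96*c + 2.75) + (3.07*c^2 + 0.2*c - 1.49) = -0.75*c^5 + 6.15*c^4 + 1.57*c^3 + 2.51*c^2 - 2.76*c + 1.26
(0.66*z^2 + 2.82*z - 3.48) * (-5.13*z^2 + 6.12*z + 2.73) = -3.3858*z^4 - 10.4274*z^3 + 36.9126*z^2 - 13.599*z - 9.5004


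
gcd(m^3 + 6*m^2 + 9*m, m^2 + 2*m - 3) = m + 3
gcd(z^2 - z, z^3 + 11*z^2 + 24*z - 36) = z - 1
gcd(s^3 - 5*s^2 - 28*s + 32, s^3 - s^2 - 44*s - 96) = s^2 - 4*s - 32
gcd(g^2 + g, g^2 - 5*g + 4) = 1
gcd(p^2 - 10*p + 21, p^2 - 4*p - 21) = p - 7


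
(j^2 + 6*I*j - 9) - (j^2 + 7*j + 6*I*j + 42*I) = -7*j - 9 - 42*I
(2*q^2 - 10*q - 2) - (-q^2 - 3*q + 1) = 3*q^2 - 7*q - 3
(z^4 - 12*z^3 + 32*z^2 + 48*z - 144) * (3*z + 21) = 3*z^5 - 15*z^4 - 156*z^3 + 816*z^2 + 576*z - 3024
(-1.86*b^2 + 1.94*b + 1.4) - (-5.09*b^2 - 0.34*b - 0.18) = 3.23*b^2 + 2.28*b + 1.58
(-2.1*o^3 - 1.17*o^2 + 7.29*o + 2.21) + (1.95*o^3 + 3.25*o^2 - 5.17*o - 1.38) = -0.15*o^3 + 2.08*o^2 + 2.12*o + 0.83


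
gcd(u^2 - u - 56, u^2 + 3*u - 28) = u + 7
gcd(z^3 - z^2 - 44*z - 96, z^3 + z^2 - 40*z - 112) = z + 4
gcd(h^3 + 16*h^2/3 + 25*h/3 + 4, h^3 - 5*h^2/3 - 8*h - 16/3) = h^2 + 7*h/3 + 4/3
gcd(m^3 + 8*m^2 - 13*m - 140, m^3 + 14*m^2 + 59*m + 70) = m^2 + 12*m + 35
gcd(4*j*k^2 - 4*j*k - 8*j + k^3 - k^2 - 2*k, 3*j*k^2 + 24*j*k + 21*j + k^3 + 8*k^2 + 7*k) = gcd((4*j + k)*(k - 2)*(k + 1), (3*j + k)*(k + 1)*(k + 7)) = k + 1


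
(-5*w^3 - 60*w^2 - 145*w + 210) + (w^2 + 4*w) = -5*w^3 - 59*w^2 - 141*w + 210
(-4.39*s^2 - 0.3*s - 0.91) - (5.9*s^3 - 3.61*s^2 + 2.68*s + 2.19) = -5.9*s^3 - 0.78*s^2 - 2.98*s - 3.1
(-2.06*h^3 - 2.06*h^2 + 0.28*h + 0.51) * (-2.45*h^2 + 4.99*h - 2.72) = 5.047*h^5 - 5.2324*h^4 - 5.3622*h^3 + 5.7509*h^2 + 1.7833*h - 1.3872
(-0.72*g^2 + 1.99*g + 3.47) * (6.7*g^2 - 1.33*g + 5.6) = -4.824*g^4 + 14.2906*g^3 + 16.5703*g^2 + 6.5289*g + 19.432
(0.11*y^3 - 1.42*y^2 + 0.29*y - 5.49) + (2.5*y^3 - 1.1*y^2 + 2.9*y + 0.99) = 2.61*y^3 - 2.52*y^2 + 3.19*y - 4.5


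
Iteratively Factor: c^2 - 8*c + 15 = (c - 3)*(c - 5)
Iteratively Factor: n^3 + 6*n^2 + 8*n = (n + 4)*(n^2 + 2*n) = (n + 2)*(n + 4)*(n)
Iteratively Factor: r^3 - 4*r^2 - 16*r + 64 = (r - 4)*(r^2 - 16) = (r - 4)*(r + 4)*(r - 4)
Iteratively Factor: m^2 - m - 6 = (m + 2)*(m - 3)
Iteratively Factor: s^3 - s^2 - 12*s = (s + 3)*(s^2 - 4*s) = (s - 4)*(s + 3)*(s)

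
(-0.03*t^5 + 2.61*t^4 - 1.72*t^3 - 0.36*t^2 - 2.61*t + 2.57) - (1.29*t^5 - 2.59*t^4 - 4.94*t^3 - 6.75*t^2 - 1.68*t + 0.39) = -1.32*t^5 + 5.2*t^4 + 3.22*t^3 + 6.39*t^2 - 0.93*t + 2.18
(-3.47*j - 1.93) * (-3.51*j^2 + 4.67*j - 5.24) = 12.1797*j^3 - 9.4306*j^2 + 9.1697*j + 10.1132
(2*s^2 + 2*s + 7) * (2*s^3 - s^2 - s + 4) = 4*s^5 + 2*s^4 + 10*s^3 - s^2 + s + 28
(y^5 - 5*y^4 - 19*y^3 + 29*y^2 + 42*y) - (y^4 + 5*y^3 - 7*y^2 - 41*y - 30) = y^5 - 6*y^4 - 24*y^3 + 36*y^2 + 83*y + 30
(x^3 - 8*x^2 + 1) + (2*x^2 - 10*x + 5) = x^3 - 6*x^2 - 10*x + 6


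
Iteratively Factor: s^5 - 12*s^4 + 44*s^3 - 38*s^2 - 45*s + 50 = (s - 5)*(s^4 - 7*s^3 + 9*s^2 + 7*s - 10) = (s - 5)*(s + 1)*(s^3 - 8*s^2 + 17*s - 10) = (s - 5)^2*(s + 1)*(s^2 - 3*s + 2) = (s - 5)^2*(s - 1)*(s + 1)*(s - 2)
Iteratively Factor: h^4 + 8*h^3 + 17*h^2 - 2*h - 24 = (h - 1)*(h^3 + 9*h^2 + 26*h + 24) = (h - 1)*(h + 3)*(h^2 + 6*h + 8) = (h - 1)*(h + 2)*(h + 3)*(h + 4)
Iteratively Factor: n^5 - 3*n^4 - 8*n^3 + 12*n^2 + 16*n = (n)*(n^4 - 3*n^3 - 8*n^2 + 12*n + 16) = n*(n - 4)*(n^3 + n^2 - 4*n - 4) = n*(n - 4)*(n + 1)*(n^2 - 4) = n*(n - 4)*(n - 2)*(n + 1)*(n + 2)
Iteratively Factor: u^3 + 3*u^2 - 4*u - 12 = (u + 3)*(u^2 - 4) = (u - 2)*(u + 3)*(u + 2)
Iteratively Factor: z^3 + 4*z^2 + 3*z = (z)*(z^2 + 4*z + 3) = z*(z + 3)*(z + 1)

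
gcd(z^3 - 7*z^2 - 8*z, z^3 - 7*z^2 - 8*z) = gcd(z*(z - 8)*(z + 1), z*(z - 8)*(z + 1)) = z^3 - 7*z^2 - 8*z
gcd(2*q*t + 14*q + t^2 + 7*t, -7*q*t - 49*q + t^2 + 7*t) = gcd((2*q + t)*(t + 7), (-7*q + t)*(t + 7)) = t + 7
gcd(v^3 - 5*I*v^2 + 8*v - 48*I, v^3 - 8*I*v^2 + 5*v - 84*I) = v^2 - I*v + 12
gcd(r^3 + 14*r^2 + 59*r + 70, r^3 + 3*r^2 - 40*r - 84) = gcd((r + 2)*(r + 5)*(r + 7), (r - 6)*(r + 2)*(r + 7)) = r^2 + 9*r + 14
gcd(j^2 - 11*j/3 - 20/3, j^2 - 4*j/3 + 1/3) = 1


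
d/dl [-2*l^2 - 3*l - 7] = -4*l - 3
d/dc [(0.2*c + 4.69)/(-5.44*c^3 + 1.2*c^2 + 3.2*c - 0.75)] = (2.176*c^3 + 76.3008*c^2 - 11.256*c - 15.158)/(29.5936*c^6 - 13.056*c^5 - 33.376*c^4 + 15.84*c^3 + 8.44*c^2 - 4.8*c + 0.5625)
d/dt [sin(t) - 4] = cos(t)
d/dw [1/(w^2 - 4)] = -2*w/(w^2 - 4)^2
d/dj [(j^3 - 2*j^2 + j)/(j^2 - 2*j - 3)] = (j^4 - 4*j^3 - 6*j^2 + 12*j - 3)/(j^4 - 4*j^3 - 2*j^2 + 12*j + 9)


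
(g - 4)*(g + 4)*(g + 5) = g^3 + 5*g^2 - 16*g - 80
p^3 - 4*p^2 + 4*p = p*(p - 2)^2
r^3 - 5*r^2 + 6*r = r*(r - 3)*(r - 2)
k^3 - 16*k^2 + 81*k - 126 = (k - 7)*(k - 6)*(k - 3)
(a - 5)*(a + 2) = a^2 - 3*a - 10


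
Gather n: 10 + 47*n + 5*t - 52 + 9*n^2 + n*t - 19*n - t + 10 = 9*n^2 + n*(t + 28) + 4*t - 32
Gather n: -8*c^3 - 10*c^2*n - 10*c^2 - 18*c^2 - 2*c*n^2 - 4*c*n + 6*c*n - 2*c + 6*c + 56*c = -8*c^3 - 28*c^2 - 2*c*n^2 + 60*c + n*(-10*c^2 + 2*c)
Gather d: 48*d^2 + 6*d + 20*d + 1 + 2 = 48*d^2 + 26*d + 3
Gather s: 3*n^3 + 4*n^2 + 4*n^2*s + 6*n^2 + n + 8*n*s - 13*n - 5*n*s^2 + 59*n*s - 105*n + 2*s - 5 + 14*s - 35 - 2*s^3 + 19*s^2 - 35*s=3*n^3 + 10*n^2 - 117*n - 2*s^3 + s^2*(19 - 5*n) + s*(4*n^2 + 67*n - 19) - 40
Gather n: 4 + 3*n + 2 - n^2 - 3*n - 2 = 4 - n^2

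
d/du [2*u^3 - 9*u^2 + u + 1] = 6*u^2 - 18*u + 1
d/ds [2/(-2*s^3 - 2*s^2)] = (3*s + 2)/(s^3*(s + 1)^2)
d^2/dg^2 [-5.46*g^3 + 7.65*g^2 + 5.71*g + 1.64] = 15.3 - 32.76*g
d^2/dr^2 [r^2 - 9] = 2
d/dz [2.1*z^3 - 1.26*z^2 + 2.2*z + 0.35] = 6.3*z^2 - 2.52*z + 2.2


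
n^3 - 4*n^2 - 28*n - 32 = (n - 8)*(n + 2)^2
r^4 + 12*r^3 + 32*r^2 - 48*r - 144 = (r - 2)*(r + 2)*(r + 6)^2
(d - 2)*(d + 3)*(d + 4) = d^3 + 5*d^2 - 2*d - 24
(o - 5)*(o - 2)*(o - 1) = o^3 - 8*o^2 + 17*o - 10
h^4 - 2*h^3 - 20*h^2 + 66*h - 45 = (h - 3)^2*(h - 1)*(h + 5)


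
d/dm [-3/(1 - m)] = -3/(m - 1)^2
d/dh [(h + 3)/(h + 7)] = 4/(h + 7)^2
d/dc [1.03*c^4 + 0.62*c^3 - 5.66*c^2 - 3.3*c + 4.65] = 4.12*c^3 + 1.86*c^2 - 11.32*c - 3.3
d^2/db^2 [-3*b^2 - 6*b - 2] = -6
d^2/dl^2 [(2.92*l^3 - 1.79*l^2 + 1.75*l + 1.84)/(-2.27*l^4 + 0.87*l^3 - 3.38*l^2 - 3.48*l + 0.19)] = (-30.092936*l^9 + 55.342146*l^8 + 5.00262599999996*l^7 + 146.674818*l^6 - 232.447734*l^5 - 100.16958*l^4 - 157.974286*l^3 - 80.271024*l^2 - 135.407556*l - 49.11453)/(11.697083*l^12 - 13.449069*l^11 + 57.404895*l^10 + 13.086801*l^9 + 41.302065*l^8 + 140.539626*l^7 + 50.508371*l^6 + 82.009332*l^5 + 119.984853*l^4 + 28.640835*l^3 - 6.536874*l^2 + 0.376884*l - 0.006859)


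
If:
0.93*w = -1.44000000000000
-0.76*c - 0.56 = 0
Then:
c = -0.74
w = -1.55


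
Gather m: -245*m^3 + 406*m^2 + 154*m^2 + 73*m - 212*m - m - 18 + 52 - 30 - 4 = -245*m^3 + 560*m^2 - 140*m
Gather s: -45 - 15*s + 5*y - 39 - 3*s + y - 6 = -18*s + 6*y - 90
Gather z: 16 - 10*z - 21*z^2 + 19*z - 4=-21*z^2 + 9*z + 12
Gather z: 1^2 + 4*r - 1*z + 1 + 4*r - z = 8*r - 2*z + 2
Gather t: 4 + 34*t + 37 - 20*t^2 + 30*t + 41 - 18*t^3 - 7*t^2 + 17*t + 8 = -18*t^3 - 27*t^2 + 81*t + 90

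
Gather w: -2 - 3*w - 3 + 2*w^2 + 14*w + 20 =2*w^2 + 11*w + 15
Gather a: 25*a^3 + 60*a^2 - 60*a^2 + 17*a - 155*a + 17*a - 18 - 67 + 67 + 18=25*a^3 - 121*a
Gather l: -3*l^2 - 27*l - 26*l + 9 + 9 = -3*l^2 - 53*l + 18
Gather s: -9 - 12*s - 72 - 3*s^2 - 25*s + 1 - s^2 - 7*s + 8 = -4*s^2 - 44*s - 72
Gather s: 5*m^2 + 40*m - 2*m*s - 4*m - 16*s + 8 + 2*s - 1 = 5*m^2 + 36*m + s*(-2*m - 14) + 7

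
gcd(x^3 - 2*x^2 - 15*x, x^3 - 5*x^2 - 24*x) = x^2 + 3*x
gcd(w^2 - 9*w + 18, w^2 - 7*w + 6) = w - 6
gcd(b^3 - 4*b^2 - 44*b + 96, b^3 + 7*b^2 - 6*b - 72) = b + 6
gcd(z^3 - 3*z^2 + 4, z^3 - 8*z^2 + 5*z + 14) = z^2 - z - 2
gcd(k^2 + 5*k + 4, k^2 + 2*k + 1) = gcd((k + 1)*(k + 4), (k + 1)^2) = k + 1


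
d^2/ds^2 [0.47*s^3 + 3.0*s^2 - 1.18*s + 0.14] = 2.82*s + 6.0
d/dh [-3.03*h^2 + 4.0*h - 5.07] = 4.0 - 6.06*h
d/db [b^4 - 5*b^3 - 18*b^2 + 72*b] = 4*b^3 - 15*b^2 - 36*b + 72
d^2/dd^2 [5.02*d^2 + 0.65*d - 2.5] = 10.0400000000000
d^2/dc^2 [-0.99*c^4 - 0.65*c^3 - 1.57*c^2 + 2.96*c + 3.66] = -11.88*c^2 - 3.9*c - 3.14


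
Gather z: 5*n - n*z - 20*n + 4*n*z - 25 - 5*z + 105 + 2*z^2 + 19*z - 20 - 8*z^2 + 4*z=-15*n - 6*z^2 + z*(3*n + 18) + 60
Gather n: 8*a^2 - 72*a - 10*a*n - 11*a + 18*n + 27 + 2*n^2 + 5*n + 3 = 8*a^2 - 83*a + 2*n^2 + n*(23 - 10*a) + 30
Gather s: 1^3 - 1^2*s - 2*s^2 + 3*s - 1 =-2*s^2 + 2*s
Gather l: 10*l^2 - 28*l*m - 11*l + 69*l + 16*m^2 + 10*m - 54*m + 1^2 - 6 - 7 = 10*l^2 + l*(58 - 28*m) + 16*m^2 - 44*m - 12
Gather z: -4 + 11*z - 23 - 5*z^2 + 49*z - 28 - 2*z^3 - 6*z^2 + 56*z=-2*z^3 - 11*z^2 + 116*z - 55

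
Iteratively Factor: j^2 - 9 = (j - 3)*(j + 3)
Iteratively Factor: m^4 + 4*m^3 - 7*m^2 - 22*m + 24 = (m - 1)*(m^3 + 5*m^2 - 2*m - 24) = (m - 2)*(m - 1)*(m^2 + 7*m + 12) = (m - 2)*(m - 1)*(m + 3)*(m + 4)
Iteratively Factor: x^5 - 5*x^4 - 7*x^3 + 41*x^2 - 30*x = (x - 5)*(x^4 - 7*x^2 + 6*x) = (x - 5)*(x - 2)*(x^3 + 2*x^2 - 3*x) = x*(x - 5)*(x - 2)*(x^2 + 2*x - 3) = x*(x - 5)*(x - 2)*(x - 1)*(x + 3)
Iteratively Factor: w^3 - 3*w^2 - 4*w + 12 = (w - 2)*(w^2 - w - 6) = (w - 2)*(w + 2)*(w - 3)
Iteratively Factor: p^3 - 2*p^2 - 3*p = (p - 3)*(p^2 + p) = (p - 3)*(p + 1)*(p)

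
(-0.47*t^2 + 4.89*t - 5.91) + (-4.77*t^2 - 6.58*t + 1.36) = -5.24*t^2 - 1.69*t - 4.55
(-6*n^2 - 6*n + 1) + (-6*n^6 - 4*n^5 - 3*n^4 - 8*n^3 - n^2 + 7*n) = -6*n^6 - 4*n^5 - 3*n^4 - 8*n^3 - 7*n^2 + n + 1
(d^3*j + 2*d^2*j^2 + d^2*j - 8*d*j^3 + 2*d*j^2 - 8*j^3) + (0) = d^3*j + 2*d^2*j^2 + d^2*j - 8*d*j^3 + 2*d*j^2 - 8*j^3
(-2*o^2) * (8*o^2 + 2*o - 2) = -16*o^4 - 4*o^3 + 4*o^2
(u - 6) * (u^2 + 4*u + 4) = u^3 - 2*u^2 - 20*u - 24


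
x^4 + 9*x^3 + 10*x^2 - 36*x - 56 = (x - 2)*(x + 2)^2*(x + 7)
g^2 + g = g*(g + 1)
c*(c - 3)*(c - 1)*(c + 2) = c^4 - 2*c^3 - 5*c^2 + 6*c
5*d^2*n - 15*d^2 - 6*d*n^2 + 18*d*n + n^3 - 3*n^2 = (-5*d + n)*(-d + n)*(n - 3)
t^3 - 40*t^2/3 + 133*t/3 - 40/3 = (t - 8)*(t - 5)*(t - 1/3)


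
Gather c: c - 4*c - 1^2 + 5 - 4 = -3*c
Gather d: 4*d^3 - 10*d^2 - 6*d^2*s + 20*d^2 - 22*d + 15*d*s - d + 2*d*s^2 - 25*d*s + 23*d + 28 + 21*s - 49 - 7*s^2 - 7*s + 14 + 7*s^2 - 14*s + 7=4*d^3 + d^2*(10 - 6*s) + d*(2*s^2 - 10*s)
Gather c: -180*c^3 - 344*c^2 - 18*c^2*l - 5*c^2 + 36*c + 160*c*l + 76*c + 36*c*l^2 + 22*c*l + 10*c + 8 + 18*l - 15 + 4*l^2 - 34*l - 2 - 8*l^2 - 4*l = -180*c^3 + c^2*(-18*l - 349) + c*(36*l^2 + 182*l + 122) - 4*l^2 - 20*l - 9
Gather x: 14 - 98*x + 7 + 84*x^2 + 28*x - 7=84*x^2 - 70*x + 14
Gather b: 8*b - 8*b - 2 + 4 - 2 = 0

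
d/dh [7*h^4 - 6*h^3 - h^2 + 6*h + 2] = 28*h^3 - 18*h^2 - 2*h + 6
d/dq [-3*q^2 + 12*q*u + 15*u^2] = -6*q + 12*u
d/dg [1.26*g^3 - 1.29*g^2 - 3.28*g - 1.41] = 3.78*g^2 - 2.58*g - 3.28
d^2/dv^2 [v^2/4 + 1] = 1/2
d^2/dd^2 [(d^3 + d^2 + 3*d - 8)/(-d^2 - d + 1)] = 8*(-d^3 + 6*d^2 + 3*d + 3)/(d^6 + 3*d^5 - 5*d^3 + 3*d - 1)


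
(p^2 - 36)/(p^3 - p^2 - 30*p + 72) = (p - 6)/(p^2 - 7*p + 12)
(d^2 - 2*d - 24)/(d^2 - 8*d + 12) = (d + 4)/(d - 2)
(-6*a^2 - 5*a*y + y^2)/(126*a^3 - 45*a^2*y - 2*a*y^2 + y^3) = (a + y)/(-21*a^2 + 4*a*y + y^2)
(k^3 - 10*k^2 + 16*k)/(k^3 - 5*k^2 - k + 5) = k*(k^2 - 10*k + 16)/(k^3 - 5*k^2 - k + 5)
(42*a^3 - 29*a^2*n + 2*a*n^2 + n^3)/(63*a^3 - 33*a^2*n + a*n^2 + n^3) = (2*a - n)/(3*a - n)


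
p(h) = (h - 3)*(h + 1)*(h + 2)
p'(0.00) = -7.00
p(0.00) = -6.00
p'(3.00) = 20.00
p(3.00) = 0.00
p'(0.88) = -4.68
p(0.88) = -11.48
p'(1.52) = -0.07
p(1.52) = -13.13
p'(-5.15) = 72.57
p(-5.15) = -106.54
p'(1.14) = -3.10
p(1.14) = -12.50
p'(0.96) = -4.24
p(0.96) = -11.84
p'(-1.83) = 3.05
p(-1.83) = 0.68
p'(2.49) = 11.60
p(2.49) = -7.99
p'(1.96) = 4.52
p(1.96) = -12.19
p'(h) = (h - 3)*(h + 1) + (h - 3)*(h + 2) + (h + 1)*(h + 2) = 3*h^2 - 7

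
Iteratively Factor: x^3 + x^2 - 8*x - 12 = (x + 2)*(x^2 - x - 6) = (x - 3)*(x + 2)*(x + 2)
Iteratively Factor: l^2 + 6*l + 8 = (l + 4)*(l + 2)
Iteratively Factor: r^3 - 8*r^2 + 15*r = (r - 3)*(r^2 - 5*r) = r*(r - 3)*(r - 5)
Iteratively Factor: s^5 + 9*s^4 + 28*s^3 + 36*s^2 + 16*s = (s + 2)*(s^4 + 7*s^3 + 14*s^2 + 8*s) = (s + 2)*(s + 4)*(s^3 + 3*s^2 + 2*s) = s*(s + 2)*(s + 4)*(s^2 + 3*s + 2) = s*(s + 1)*(s + 2)*(s + 4)*(s + 2)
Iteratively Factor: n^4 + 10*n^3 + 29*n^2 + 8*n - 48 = (n + 3)*(n^3 + 7*n^2 + 8*n - 16) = (n + 3)*(n + 4)*(n^2 + 3*n - 4) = (n - 1)*(n + 3)*(n + 4)*(n + 4)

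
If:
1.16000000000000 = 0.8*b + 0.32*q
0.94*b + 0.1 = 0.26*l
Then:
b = 1.45 - 0.4*q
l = 5.62692307692308 - 1.44615384615385*q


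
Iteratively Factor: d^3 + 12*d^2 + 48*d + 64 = (d + 4)*(d^2 + 8*d + 16) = (d + 4)^2*(d + 4)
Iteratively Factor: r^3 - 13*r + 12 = (r + 4)*(r^2 - 4*r + 3) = (r - 1)*(r + 4)*(r - 3)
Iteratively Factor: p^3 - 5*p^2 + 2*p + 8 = (p + 1)*(p^2 - 6*p + 8) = (p - 4)*(p + 1)*(p - 2)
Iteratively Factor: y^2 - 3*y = (y)*(y - 3)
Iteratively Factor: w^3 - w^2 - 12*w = (w - 4)*(w^2 + 3*w) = (w - 4)*(w + 3)*(w)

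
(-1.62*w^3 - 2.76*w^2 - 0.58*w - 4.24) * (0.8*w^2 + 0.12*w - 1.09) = -1.296*w^5 - 2.4024*w^4 + 0.9706*w^3 - 0.4532*w^2 + 0.1234*w + 4.6216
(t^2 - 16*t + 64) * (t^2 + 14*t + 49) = t^4 - 2*t^3 - 111*t^2 + 112*t + 3136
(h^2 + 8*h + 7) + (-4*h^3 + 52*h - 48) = -4*h^3 + h^2 + 60*h - 41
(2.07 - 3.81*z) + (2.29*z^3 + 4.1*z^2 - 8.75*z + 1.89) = 2.29*z^3 + 4.1*z^2 - 12.56*z + 3.96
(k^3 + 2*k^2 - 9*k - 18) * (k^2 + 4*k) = k^5 + 6*k^4 - k^3 - 54*k^2 - 72*k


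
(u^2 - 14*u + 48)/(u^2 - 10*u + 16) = (u - 6)/(u - 2)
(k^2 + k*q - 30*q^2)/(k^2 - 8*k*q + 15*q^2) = (-k - 6*q)/(-k + 3*q)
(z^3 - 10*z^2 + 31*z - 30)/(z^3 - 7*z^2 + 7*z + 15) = (z - 2)/(z + 1)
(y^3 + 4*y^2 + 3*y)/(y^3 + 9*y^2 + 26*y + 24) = y*(y + 1)/(y^2 + 6*y + 8)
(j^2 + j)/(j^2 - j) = (j + 1)/(j - 1)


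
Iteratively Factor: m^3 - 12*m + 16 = (m - 2)*(m^2 + 2*m - 8) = (m - 2)*(m + 4)*(m - 2)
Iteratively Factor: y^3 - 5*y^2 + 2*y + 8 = (y - 4)*(y^2 - y - 2) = (y - 4)*(y - 2)*(y + 1)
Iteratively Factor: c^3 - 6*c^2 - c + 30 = (c + 2)*(c^2 - 8*c + 15) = (c - 3)*(c + 2)*(c - 5)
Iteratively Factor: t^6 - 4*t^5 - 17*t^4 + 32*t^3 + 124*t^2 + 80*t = (t + 2)*(t^5 - 6*t^4 - 5*t^3 + 42*t^2 + 40*t) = (t - 4)*(t + 2)*(t^4 - 2*t^3 - 13*t^2 - 10*t) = (t - 5)*(t - 4)*(t + 2)*(t^3 + 3*t^2 + 2*t) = (t - 5)*(t - 4)*(t + 1)*(t + 2)*(t^2 + 2*t) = t*(t - 5)*(t - 4)*(t + 1)*(t + 2)*(t + 2)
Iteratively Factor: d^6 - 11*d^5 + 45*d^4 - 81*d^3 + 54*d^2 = (d - 2)*(d^5 - 9*d^4 + 27*d^3 - 27*d^2) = d*(d - 2)*(d^4 - 9*d^3 + 27*d^2 - 27*d) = d*(d - 3)*(d - 2)*(d^3 - 6*d^2 + 9*d) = d*(d - 3)^2*(d - 2)*(d^2 - 3*d) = d*(d - 3)^3*(d - 2)*(d)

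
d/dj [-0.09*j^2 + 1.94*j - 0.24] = 1.94 - 0.18*j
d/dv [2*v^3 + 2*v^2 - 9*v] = 6*v^2 + 4*v - 9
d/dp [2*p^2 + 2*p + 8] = 4*p + 2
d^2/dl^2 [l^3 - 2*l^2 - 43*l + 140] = 6*l - 4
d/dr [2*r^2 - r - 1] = 4*r - 1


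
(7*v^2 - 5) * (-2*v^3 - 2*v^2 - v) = -14*v^5 - 14*v^4 + 3*v^3 + 10*v^2 + 5*v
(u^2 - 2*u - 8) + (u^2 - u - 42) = 2*u^2 - 3*u - 50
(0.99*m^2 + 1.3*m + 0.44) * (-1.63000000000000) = -1.6137*m^2 - 2.119*m - 0.7172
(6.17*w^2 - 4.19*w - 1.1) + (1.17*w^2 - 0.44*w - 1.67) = 7.34*w^2 - 4.63*w - 2.77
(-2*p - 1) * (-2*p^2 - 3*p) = 4*p^3 + 8*p^2 + 3*p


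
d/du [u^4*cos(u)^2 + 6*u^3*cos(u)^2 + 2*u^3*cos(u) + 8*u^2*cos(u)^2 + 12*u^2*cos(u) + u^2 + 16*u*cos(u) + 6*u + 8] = -u^4*sin(2*u) - 2*u^3*sin(u) - 6*u^3*sin(2*u) + 4*u^3*cos(u)^2 - 12*u^2*sin(u) - 8*u^2*sin(2*u) + 18*u^2*cos(u)^2 + 6*u^2*cos(u) - 16*u*sin(u) + 16*u*cos(u)^2 + 24*u*cos(u) + 2*u + 16*cos(u) + 6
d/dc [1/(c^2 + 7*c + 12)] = (-2*c - 7)/(c^2 + 7*c + 12)^2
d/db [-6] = 0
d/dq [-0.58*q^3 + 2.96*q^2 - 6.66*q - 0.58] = -1.74*q^2 + 5.92*q - 6.66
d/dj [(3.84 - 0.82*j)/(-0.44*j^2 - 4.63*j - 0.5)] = (-0.3608*j^2 + 3.3792*j + 18.1892)/(0.1936*j^4 + 4.0744*j^3 + 21.8769*j^2 + 4.63*j + 0.25)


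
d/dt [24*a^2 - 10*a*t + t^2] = -10*a + 2*t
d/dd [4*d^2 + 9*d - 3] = 8*d + 9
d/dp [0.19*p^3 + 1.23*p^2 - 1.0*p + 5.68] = 0.57*p^2 + 2.46*p - 1.0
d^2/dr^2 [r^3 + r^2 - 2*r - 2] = 6*r + 2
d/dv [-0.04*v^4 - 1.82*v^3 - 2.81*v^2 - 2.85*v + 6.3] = -0.16*v^3 - 5.46*v^2 - 5.62*v - 2.85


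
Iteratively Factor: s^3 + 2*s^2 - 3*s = (s)*(s^2 + 2*s - 3) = s*(s + 3)*(s - 1)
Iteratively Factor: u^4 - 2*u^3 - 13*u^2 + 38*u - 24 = (u - 3)*(u^3 + u^2 - 10*u + 8) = (u - 3)*(u - 1)*(u^2 + 2*u - 8) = (u - 3)*(u - 2)*(u - 1)*(u + 4)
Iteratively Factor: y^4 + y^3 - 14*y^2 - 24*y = (y)*(y^3 + y^2 - 14*y - 24) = y*(y + 3)*(y^2 - 2*y - 8) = y*(y - 4)*(y + 3)*(y + 2)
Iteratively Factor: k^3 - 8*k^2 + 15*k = (k - 5)*(k^2 - 3*k) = (k - 5)*(k - 3)*(k)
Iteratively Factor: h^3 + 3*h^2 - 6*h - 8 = (h + 4)*(h^2 - h - 2) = (h - 2)*(h + 4)*(h + 1)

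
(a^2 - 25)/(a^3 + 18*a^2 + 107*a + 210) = (a - 5)/(a^2 + 13*a + 42)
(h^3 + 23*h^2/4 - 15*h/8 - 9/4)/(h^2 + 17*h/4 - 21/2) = (8*h^2 - 2*h - 3)/(2*(4*h - 7))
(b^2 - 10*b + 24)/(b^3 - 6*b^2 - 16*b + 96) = 1/(b + 4)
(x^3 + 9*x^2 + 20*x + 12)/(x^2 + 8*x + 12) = x + 1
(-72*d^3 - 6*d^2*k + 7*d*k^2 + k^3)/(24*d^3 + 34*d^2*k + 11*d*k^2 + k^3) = (-3*d + k)/(d + k)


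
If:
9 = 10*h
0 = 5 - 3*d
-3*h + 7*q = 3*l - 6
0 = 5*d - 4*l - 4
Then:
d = 5/3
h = 9/10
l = 13/12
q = -1/140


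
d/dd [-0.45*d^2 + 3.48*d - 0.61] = 3.48 - 0.9*d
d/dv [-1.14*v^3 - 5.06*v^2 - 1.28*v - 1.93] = -3.42*v^2 - 10.12*v - 1.28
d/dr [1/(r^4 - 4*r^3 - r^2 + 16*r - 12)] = 2*(-2*r^3 + 6*r^2 + r - 8)/(-r^4 + 4*r^3 + r^2 - 16*r + 12)^2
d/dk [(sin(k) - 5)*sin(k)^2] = (3*sin(k) - 10)*sin(k)*cos(k)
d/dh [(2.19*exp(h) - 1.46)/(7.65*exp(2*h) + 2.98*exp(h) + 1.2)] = (-16.7535*exp(2*h) + 22.338*exp(h) + 6.9788)*exp(h)/(58.5225*exp(4*h) + 45.594*exp(3*h) + 27.2404*exp(2*h) + 7.152*exp(h) + 1.44)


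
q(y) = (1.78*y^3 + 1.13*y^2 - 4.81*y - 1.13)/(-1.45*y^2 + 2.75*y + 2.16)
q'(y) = (2.9*y - 2.75)*(1.78*y^3 + 1.13*y^2 - 4.81*y - 1.13)/(-1.45*y^2 + 2.75*y + 2.16)^2 + (5.34*y^2 + 2.26*y - 4.81)/(-1.45*y^2 + 2.75*y + 2.16) = (-2.581*y^4 + 9.79*y^3 + 7.6674*y^2 + 1.6046*y - 7.2821)/(2.1025*y^4 - 7.975*y^3 + 1.2985*y^2 + 11.88*y + 4.6656)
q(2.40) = 45.20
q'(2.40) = 543.29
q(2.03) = 4.90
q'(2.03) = 21.02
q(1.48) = -0.00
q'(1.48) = 3.35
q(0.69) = -0.99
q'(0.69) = 0.01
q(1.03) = -0.85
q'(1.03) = 0.86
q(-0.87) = -2.06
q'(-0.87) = -6.11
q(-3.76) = 2.15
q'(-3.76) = -1.14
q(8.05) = -13.81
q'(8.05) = -1.08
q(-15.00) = 15.55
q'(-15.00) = -1.21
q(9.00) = -14.85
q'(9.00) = -1.12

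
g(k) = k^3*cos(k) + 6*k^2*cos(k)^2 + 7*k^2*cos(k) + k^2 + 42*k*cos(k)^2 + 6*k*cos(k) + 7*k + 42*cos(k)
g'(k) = -k^3*sin(k) - 12*k^2*sin(k)*cos(k) - 7*k^2*sin(k) + 3*k^2*cos(k) - 84*k*sin(k)*cos(k) - 6*k*sin(k) + 12*k*cos(k)^2 + 14*k*cos(k) + 2*k - 42*sin(k) + 42*cos(k)^2 + 6*cos(k) + 7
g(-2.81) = -129.98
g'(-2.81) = 80.35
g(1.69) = 6.78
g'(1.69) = -48.89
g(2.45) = 18.20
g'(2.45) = 73.49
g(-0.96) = 6.74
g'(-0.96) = 13.98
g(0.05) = 44.73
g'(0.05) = 53.97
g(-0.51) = 17.02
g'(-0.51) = 35.91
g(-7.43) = -4.39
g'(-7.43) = 2.35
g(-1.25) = 2.24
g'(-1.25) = 20.49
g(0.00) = 42.00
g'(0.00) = 55.00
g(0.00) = 42.00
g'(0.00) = 55.00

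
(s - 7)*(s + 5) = s^2 - 2*s - 35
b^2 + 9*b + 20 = (b + 4)*(b + 5)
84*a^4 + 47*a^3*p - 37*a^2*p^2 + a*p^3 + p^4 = (-4*a + p)*(-3*a + p)*(a + p)*(7*a + p)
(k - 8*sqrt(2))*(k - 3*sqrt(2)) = k^2 - 11*sqrt(2)*k + 48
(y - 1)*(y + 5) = y^2 + 4*y - 5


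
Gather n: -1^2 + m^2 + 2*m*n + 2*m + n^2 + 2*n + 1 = m^2 + 2*m + n^2 + n*(2*m + 2)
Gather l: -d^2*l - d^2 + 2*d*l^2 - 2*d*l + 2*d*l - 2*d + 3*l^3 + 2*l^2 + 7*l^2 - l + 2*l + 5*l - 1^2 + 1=-d^2 - 2*d + 3*l^3 + l^2*(2*d + 9) + l*(6 - d^2)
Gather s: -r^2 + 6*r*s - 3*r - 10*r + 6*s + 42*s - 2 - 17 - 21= -r^2 - 13*r + s*(6*r + 48) - 40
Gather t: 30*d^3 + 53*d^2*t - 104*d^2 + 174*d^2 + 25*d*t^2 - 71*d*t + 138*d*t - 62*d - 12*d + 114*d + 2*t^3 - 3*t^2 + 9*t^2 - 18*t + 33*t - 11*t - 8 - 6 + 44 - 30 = 30*d^3 + 70*d^2 + 40*d + 2*t^3 + t^2*(25*d + 6) + t*(53*d^2 + 67*d + 4)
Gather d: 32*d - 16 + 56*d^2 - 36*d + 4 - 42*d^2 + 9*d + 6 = 14*d^2 + 5*d - 6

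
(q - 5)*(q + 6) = q^2 + q - 30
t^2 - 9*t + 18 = (t - 6)*(t - 3)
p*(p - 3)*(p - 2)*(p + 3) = p^4 - 2*p^3 - 9*p^2 + 18*p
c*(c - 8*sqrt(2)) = c^2 - 8*sqrt(2)*c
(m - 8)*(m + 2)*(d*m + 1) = d*m^3 - 6*d*m^2 - 16*d*m + m^2 - 6*m - 16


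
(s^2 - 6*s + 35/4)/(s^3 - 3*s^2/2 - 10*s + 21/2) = (s - 5/2)/(s^2 + 2*s - 3)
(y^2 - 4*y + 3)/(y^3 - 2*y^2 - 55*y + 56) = (y - 3)/(y^2 - y - 56)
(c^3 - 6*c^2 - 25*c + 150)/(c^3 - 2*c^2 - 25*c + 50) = (c - 6)/(c - 2)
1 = 1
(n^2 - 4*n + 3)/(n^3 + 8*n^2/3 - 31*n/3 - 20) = 3*(n - 1)/(3*n^2 + 17*n + 20)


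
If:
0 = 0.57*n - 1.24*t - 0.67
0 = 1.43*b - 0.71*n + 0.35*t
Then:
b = 0.835357624831309*t + 0.583609373083057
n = 2.17543859649123*t + 1.17543859649123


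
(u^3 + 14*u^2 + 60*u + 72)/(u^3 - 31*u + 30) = (u^2 + 8*u + 12)/(u^2 - 6*u + 5)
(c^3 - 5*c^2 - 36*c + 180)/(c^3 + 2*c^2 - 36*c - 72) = (c - 5)/(c + 2)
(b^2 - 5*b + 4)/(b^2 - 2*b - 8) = (b - 1)/(b + 2)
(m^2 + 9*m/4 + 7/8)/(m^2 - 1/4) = (4*m + 7)/(2*(2*m - 1))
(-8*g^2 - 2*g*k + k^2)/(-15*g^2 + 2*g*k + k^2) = (-8*g^2 - 2*g*k + k^2)/(-15*g^2 + 2*g*k + k^2)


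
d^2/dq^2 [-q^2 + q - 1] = -2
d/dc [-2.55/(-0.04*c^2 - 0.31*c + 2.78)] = (-0.204*c - 0.7905)/(0.04*c^2 + 0.31*c - 2.78)^2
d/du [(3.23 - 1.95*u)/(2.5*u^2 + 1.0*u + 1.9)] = (4.875*u^2 - 16.15*u - 6.935)/(6.25*u^4 + 5.0*u^3 + 10.5*u^2 + 3.8*u + 3.61)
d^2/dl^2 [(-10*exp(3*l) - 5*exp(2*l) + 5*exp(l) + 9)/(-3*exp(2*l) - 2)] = (90*exp(6*l) + 75*exp(4*l) - 444*exp(3*l) + 540*exp(2*l) + 296*exp(l) - 20)*exp(l)/(27*exp(6*l) + 54*exp(4*l) + 36*exp(2*l) + 8)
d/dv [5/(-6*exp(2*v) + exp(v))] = 5*(12*exp(v) - 1)*exp(-v)/(6*exp(v) - 1)^2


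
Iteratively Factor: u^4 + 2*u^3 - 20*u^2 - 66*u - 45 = (u + 3)*(u^3 - u^2 - 17*u - 15) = (u - 5)*(u + 3)*(u^2 + 4*u + 3) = (u - 5)*(u + 3)^2*(u + 1)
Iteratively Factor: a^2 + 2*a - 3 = (a - 1)*(a + 3)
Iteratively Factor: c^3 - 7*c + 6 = (c - 1)*(c^2 + c - 6) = (c - 2)*(c - 1)*(c + 3)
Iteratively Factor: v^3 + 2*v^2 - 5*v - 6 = (v + 1)*(v^2 + v - 6) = (v - 2)*(v + 1)*(v + 3)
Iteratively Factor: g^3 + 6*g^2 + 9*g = (g + 3)*(g^2 + 3*g) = (g + 3)^2*(g)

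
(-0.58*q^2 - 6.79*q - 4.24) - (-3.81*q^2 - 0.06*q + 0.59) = 3.23*q^2 - 6.73*q - 4.83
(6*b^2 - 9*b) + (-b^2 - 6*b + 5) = 5*b^2 - 15*b + 5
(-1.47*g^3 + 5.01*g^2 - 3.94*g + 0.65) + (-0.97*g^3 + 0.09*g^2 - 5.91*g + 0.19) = -2.44*g^3 + 5.1*g^2 - 9.85*g + 0.84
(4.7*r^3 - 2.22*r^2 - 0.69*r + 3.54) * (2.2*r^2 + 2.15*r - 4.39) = 10.34*r^5 + 5.221*r^4 - 26.924*r^3 + 16.0503*r^2 + 10.6401*r - 15.5406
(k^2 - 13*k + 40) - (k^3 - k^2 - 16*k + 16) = -k^3 + 2*k^2 + 3*k + 24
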